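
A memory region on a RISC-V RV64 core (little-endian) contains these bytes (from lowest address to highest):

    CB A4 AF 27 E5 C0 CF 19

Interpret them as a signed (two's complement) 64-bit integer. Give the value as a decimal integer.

Little-endian stores the least-significant byte at the lowest address.
Reassemble most-significant byte first: 19 CF C0 E5 27 AF A4 CB → 0x19CFC0E527AFA4CB.
0x19CFC0E527AFA4CB = 1859917261573170379.

1859917261573170379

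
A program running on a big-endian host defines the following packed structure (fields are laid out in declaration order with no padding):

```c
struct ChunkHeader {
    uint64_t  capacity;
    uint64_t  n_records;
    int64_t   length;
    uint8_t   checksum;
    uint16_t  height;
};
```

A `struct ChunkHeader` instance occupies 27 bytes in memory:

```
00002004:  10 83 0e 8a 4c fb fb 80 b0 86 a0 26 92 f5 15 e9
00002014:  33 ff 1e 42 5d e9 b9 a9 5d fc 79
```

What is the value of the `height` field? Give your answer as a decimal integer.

64633

`height` follows `capacity` (8 B), `n_records` (8 B), `length` (8 B), `checksum` (1 B), so it starts at offset 8 + 8 + 8 + 1 = 25 and occupies 2 bytes.
Bytes at offsets 25..26: FC 79.
In big-endian order the high byte comes first in memory.
The bytes are already most-significant first: 0xFC79.
0xFC79 = 64633.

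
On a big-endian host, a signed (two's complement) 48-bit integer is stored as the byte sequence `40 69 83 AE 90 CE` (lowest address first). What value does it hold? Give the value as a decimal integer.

70821924999374

Big-endian stores the most-significant byte at the lowest address.
The bytes are already most-significant first: 0x406983AE90CE.
0x406983AE90CE = 70821924999374.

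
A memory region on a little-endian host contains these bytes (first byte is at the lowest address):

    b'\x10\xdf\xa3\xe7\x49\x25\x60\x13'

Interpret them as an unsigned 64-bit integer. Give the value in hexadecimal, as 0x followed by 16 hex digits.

0x13602549E7A3DF10

Little-endian: lowest address holds the least-significant byte.
Reassemble most-significant byte first: 13 60 25 49 E7 A3 DF 10 → 0x13602549E7A3DF10.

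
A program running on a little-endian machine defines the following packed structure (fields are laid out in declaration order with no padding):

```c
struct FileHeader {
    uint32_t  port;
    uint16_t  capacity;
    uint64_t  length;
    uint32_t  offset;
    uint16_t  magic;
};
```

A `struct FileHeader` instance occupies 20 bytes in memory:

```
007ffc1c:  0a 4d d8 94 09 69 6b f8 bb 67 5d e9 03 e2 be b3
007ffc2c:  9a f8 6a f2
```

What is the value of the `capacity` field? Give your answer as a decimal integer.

`capacity` follows `port` (4 bytes), so it starts at byte offset 4 and occupies 2 bytes.
Bytes at offsets 4..5: 09 69.
Little-endian: lowest address holds the least-significant byte.
Reassemble most-significant byte first: 69 09 → 0x6909.
0x6909 = 26889.

26889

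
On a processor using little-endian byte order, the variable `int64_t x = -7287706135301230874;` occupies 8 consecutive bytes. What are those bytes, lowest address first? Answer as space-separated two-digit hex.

Two's complement of -7287706135301230874 in 64 bits: 7287706135301230874 = 0x6523221E3E10911A; invert → 0x9ADCDDE1C1EF6EE5; add 1 → 0x9ADCDDE1C1EF6EE6.
Split into bytes (most-significant first): 9A DC DD E1 C1 EF 6E E6.
Little-endian: lowest address holds the least-significant byte.
So at ascending addresses the bytes are E6 6E EF C1 E1 DD DC 9A.

E6 6E EF C1 E1 DD DC 9A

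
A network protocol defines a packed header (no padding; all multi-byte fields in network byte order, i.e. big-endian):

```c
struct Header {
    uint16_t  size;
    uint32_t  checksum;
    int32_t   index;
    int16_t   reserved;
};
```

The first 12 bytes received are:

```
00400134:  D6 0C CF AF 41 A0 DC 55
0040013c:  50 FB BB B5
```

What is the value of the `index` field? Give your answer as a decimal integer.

-598388485

`index` follows `size` (2 B), `checksum` (4 B), so it starts at offset 2 + 4 = 6 and occupies 4 bytes.
Bytes at offsets 6..9: DC 55 50 FB.
Big-endian: lowest address holds the most-significant byte.
The bytes are already most-significant first: 0xDC5550FB.
Top bit is set, so as a signed 32-bit value this is 0xDC5550FB − 2^32 = -598388485.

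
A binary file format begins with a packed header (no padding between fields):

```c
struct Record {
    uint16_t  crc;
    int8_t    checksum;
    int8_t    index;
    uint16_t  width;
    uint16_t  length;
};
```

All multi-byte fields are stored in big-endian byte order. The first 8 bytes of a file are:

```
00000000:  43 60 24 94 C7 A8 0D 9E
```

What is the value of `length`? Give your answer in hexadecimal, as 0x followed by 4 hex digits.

0x0D9E

`length` follows `crc` (2 B), `checksum` (1 B), `index` (1 B), `width` (2 B), so it starts at offset 2 + 1 + 1 + 2 = 6 and occupies 2 bytes.
Bytes at offsets 6..7: 0D 9E.
Big-endian: lowest address holds the most-significant byte.
The bytes are already most-significant first: 0x0D9E.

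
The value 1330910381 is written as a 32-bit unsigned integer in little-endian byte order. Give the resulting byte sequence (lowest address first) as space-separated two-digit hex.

AD 14 54 4F

1330910381 in hexadecimal, padded to 32 bits, is 0x4F5414AD.
Split into bytes (most-significant first): 4F 54 14 AD.
Little-endian stores the least-significant byte at the lowest address.
So at ascending addresses the bytes are AD 14 54 4F.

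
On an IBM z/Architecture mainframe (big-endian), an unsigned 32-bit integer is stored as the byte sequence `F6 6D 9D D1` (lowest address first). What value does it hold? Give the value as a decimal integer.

4134378961

Big-endian: lowest address holds the most-significant byte.
The bytes are already most-significant first: 0xF66D9DD1.
0xF66D9DD1 = 4134378961.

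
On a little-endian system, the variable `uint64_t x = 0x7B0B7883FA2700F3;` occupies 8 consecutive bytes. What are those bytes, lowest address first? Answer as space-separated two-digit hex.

Split into bytes (most-significant first): 7B 0B 78 83 FA 27 00 F3.
In little-endian order the low byte comes first in memory.
So at ascending addresses the bytes are F3 00 27 FA 83 78 0B 7B.

F3 00 27 FA 83 78 0B 7B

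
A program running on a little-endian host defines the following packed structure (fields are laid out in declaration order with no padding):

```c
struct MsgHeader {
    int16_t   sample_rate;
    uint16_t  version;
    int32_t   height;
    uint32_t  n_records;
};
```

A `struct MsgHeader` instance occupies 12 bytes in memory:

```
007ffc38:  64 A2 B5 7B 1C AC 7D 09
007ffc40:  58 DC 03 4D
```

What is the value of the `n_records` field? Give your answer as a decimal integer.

`n_records` follows `sample_rate` (2 B), `version` (2 B), `height` (4 B), so it starts at offset 2 + 2 + 4 = 8 and occupies 4 bytes.
Bytes at offsets 8..11: 58 DC 03 4D.
In little-endian order the low byte comes first in memory.
Reassemble most-significant byte first: 4D 03 DC 58 → 0x4D03DC58.
0x4D03DC58 = 1292098648.

1292098648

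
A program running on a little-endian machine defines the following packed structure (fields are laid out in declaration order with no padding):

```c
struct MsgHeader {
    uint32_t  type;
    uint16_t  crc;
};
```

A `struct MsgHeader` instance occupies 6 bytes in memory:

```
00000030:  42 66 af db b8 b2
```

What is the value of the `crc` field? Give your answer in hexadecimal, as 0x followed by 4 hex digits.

`crc` follows `type` (4 bytes), so it starts at byte offset 4 and occupies 2 bytes.
Bytes at offsets 4..5: B8 B2.
Little-endian stores the least-significant byte at the lowest address.
Reassemble most-significant byte first: B2 B8 → 0xB2B8.

0xB2B8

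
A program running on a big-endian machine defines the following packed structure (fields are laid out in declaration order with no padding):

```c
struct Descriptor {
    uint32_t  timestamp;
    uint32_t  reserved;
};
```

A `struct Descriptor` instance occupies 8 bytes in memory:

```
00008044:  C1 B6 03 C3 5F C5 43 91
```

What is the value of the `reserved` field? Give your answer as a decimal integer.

1606763409

`reserved` follows `timestamp` (4 bytes), so it starts at byte offset 4 and occupies 4 bytes.
Bytes at offsets 4..7: 5F C5 43 91.
In big-endian order the high byte comes first in memory.
The bytes are already most-significant first: 0x5FC54391.
0x5FC54391 = 1606763409.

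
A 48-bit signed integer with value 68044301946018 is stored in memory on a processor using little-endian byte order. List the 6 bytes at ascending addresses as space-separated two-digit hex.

A2 4C 72 CC E2 3D

68044301946018 in hexadecimal, padded to 48 bits, is 0x3DE2CC724CA2.
Split into bytes (most-significant first): 3D E2 CC 72 4C A2.
Little-endian: lowest address holds the least-significant byte.
So at ascending addresses the bytes are A2 4C 72 CC E2 3D.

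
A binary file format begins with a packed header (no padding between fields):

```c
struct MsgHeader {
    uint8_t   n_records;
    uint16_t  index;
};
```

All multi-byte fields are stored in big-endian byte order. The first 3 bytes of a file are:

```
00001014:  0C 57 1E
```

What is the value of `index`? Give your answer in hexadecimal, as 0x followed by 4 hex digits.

0x571E

`index` follows `n_records` (1 byte), so it starts at byte offset 1 and occupies 2 bytes.
Bytes at offsets 1..2: 57 1E.
Big-endian: lowest address holds the most-significant byte.
The bytes are already most-significant first: 0x571E.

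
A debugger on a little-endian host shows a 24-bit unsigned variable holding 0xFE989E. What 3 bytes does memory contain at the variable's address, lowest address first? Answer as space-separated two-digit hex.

9E 98 FE

Split into bytes (most-significant first): FE 98 9E.
Little-endian: lowest address holds the least-significant byte.
So at ascending addresses the bytes are 9E 98 FE.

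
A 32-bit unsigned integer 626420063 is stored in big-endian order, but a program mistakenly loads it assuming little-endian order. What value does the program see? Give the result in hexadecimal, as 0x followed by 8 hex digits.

626420063 in 32-bit hexadecimal is 0x2556695F.
Stored big-endian, the bytes at ascending addresses are 25 56 69 5F.
Read back as little-endian, the first byte is least significant, giving 0x5F695625.

0x5F695625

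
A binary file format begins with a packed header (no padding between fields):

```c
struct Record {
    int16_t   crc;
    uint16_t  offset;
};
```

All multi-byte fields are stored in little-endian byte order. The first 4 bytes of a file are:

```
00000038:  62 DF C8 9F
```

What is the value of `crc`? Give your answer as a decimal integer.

`crc` is the first field, at byte offset 0, occupying 2 bytes.
Bytes at offsets 0..1: 62 DF.
Little-endian: lowest address holds the least-significant byte.
Reassemble most-significant byte first: DF 62 → 0xDF62.
Top bit is set, so as a signed 16-bit value this is 0xDF62 − 2^16 = -8350.

-8350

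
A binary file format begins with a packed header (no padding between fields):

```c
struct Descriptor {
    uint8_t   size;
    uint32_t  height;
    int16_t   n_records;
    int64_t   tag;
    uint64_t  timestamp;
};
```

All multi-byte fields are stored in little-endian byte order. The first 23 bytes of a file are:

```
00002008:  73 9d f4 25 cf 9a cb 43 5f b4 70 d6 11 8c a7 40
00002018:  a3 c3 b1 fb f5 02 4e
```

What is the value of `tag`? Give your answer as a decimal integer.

-6373699759924551869

`tag` follows `size` (1 B), `height` (4 B), `n_records` (2 B), so it starts at offset 1 + 4 + 2 = 7 and occupies 8 bytes.
Bytes at offsets 7..14: 43 5F B4 70 D6 11 8C A7.
Little-endian: lowest address holds the least-significant byte.
Reassemble most-significant byte first: A7 8C 11 D6 70 B4 5F 43 → 0xA78C11D670B45F43.
Top bit is set, so as a signed 64-bit value this is 0xA78C11D670B45F43 − 2^64 = -6373699759924551869.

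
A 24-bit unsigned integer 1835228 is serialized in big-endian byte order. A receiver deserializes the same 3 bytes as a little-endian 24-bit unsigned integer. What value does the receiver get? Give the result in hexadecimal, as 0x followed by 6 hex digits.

0xDC001C

1835228 in 24-bit hexadecimal is 0x1C00DC.
Stored big-endian, the bytes at ascending addresses are 1C 00 DC.
Read back as little-endian, the first byte is least significant, giving 0xDC001C.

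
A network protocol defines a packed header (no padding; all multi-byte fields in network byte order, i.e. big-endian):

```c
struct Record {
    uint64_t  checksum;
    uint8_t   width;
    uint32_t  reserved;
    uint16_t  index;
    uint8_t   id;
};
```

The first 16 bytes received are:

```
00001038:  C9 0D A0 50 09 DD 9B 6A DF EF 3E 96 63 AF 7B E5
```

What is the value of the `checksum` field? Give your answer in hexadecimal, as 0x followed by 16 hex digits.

`checksum` is the first field, at byte offset 0, occupying 8 bytes.
Bytes at offsets 0..7: C9 0D A0 50 09 DD 9B 6A.
In big-endian order the high byte comes first in memory.
The bytes are already most-significant first: 0xC90DA05009DD9B6A.

0xC90DA05009DD9B6A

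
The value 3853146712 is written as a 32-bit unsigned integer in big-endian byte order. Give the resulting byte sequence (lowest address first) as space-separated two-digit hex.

E5 AA 5A 58

3853146712 in hexadecimal, padded to 32 bits, is 0xE5AA5A58.
Split into bytes (most-significant first): E5 AA 5A 58.
Big-endian: lowest address holds the most-significant byte.
So the memory order matches the most-significant-first order: E5 AA 5A 58.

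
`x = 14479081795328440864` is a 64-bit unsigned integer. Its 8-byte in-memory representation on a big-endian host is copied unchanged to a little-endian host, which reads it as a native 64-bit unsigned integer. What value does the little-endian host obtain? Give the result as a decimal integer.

14479081795328440864 in 64-bit hexadecimal is 0xC8F0082DEC607A20.
Stored big-endian, the bytes at ascending addresses are C8 F0 08 2D EC 60 7A 20.
Read back as little-endian, the first byte is least significant, giving 0x207A60EC2D08F0C8.
0x207A60EC2D08F0C8 = 2340289523856502984.

2340289523856502984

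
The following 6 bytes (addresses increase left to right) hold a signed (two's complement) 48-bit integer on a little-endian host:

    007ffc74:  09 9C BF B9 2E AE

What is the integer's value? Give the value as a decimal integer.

-89959268639735

Little-endian stores the least-significant byte at the lowest address.
Reassemble most-significant byte first: AE 2E B9 BF 9C 09 → 0xAE2EB9BF9C09.
Top bit is set, so as a signed 48-bit value this is 0xAE2EB9BF9C09 − 2^48 = -89959268639735.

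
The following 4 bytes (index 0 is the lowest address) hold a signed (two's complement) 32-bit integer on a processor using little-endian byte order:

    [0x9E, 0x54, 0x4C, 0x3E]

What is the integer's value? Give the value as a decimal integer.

Little-endian: lowest address holds the least-significant byte.
Reassemble most-significant byte first: 3E 4C 54 9E → 0x3E4C549E.
0x3E4C549E = 1045189790.

1045189790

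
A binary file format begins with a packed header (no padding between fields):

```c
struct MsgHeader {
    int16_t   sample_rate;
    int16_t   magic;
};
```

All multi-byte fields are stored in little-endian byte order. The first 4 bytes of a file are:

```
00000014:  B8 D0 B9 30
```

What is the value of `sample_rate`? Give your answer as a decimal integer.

`sample_rate` is the first field, at byte offset 0, occupying 2 bytes.
Bytes at offsets 0..1: B8 D0.
In little-endian order the low byte comes first in memory.
Reassemble most-significant byte first: D0 B8 → 0xD0B8.
Top bit is set, so as a signed 16-bit value this is 0xD0B8 − 2^16 = -12104.

-12104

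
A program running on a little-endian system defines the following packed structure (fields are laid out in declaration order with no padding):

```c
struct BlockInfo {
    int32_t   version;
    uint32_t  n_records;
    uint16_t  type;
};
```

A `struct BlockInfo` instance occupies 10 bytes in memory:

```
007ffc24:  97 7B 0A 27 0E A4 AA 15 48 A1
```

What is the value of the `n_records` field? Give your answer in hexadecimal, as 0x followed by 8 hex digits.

0x15AAA40E

`n_records` follows `version` (4 bytes), so it starts at byte offset 4 and occupies 4 bytes.
Bytes at offsets 4..7: 0E A4 AA 15.
Little-endian stores the least-significant byte at the lowest address.
Reassemble most-significant byte first: 15 AA A4 0E → 0x15AAA40E.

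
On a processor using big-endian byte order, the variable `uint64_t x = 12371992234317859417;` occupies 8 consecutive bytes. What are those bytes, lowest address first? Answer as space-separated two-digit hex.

AB B2 25 63 32 68 4A 59

12371992234317859417 in hexadecimal, padded to 64 bits, is 0xABB2256332684A59.
Split into bytes (most-significant first): AB B2 25 63 32 68 4A 59.
In big-endian order the high byte comes first in memory.
So the memory order matches the most-significant-first order: AB B2 25 63 32 68 4A 59.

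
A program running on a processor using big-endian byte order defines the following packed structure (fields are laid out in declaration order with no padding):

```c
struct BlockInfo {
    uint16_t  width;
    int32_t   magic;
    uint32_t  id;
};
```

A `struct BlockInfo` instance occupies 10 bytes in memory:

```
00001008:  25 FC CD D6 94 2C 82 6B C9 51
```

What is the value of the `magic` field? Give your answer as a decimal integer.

`magic` follows `width` (2 bytes), so it starts at byte offset 2 and occupies 4 bytes.
Bytes at offsets 2..5: CD D6 94 2C.
Big-endian: lowest address holds the most-significant byte.
The bytes are already most-significant first: 0xCDD6942C.
Top bit is set, so as a signed 32-bit value this is 0xCDD6942C − 2^32 = -841575380.

-841575380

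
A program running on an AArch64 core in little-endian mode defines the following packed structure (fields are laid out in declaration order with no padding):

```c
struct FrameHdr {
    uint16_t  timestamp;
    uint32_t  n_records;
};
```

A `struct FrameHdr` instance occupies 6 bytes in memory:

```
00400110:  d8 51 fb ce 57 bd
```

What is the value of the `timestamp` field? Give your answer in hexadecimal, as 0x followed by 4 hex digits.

0x51D8

`timestamp` is the first field, at byte offset 0, occupying 2 bytes.
Bytes at offsets 0..1: D8 51.
In little-endian order the low byte comes first in memory.
Reassemble most-significant byte first: 51 D8 → 0x51D8.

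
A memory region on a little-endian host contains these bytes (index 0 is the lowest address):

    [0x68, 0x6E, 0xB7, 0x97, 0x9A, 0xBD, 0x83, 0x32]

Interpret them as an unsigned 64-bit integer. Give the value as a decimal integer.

3639961395513486952

In little-endian order the low byte comes first in memory.
Reassemble most-significant byte first: 32 83 BD 9A 97 B7 6E 68 → 0x3283BD9A97B76E68.
0x3283BD9A97B76E68 = 3639961395513486952.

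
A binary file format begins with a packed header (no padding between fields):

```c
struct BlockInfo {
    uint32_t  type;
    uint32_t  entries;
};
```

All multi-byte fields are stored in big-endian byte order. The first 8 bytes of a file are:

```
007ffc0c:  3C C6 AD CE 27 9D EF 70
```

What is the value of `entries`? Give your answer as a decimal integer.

`entries` follows `type` (4 bytes), so it starts at byte offset 4 and occupies 4 bytes.
Bytes at offsets 4..7: 27 9D EF 70.
Big-endian stores the most-significant byte at the lowest address.
The bytes are already most-significant first: 0x279DEF70.
0x279DEF70 = 664661872.

664661872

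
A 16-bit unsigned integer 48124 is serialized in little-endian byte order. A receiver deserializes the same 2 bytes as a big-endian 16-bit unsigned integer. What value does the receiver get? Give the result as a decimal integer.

64699

48124 in 16-bit hexadecimal is 0xBBFC.
Stored little-endian, the bytes at ascending addresses are FC BB.
Read back as big-endian, the last byte is least significant, giving 0xFCBB.
0xFCBB = 64699.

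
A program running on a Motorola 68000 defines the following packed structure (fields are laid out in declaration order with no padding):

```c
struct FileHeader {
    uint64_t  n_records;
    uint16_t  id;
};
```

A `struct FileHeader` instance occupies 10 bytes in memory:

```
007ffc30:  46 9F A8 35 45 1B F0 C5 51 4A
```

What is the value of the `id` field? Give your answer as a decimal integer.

`id` follows `n_records` (8 bytes), so it starts at byte offset 8 and occupies 2 bytes.
Bytes at offsets 8..9: 51 4A.
In big-endian order the high byte comes first in memory.
The bytes are already most-significant first: 0x514A.
0x514A = 20810.

20810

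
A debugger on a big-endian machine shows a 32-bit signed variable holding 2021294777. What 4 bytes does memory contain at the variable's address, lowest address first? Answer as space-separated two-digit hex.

2021294777 in hexadecimal, padded to 32 bits, is 0x787A82B9.
Split into bytes (most-significant first): 78 7A 82 B9.
Big-endian: lowest address holds the most-significant byte.
So the memory order matches the most-significant-first order: 78 7A 82 B9.

78 7A 82 B9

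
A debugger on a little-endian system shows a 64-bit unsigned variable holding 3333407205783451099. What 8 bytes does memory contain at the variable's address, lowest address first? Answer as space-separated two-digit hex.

3333407205783451099 in hexadecimal, padded to 64 bits, is 0x2E42A431487335DB.
Split into bytes (most-significant first): 2E 42 A4 31 48 73 35 DB.
Little-endian stores the least-significant byte at the lowest address.
So at ascending addresses the bytes are DB 35 73 48 31 A4 42 2E.

DB 35 73 48 31 A4 42 2E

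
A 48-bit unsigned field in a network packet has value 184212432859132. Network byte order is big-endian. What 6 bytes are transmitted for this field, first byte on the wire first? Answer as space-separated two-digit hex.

A7 8A 4C 9F AF FC

184212432859132 in hexadecimal, padded to 48 bits, is 0xA78A4C9FAFFC.
Split into bytes (most-significant first): A7 8A 4C 9F AF FC.
Big-endian stores the most-significant byte at the lowest address.
So the memory order matches the most-significant-first order: A7 8A 4C 9F AF FC.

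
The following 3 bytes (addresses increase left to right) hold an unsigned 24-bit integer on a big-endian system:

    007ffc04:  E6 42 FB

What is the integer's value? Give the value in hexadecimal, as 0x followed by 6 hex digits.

0xE642FB

Big-endian stores the most-significant byte at the lowest address.
The bytes are already most-significant first: 0xE642FB.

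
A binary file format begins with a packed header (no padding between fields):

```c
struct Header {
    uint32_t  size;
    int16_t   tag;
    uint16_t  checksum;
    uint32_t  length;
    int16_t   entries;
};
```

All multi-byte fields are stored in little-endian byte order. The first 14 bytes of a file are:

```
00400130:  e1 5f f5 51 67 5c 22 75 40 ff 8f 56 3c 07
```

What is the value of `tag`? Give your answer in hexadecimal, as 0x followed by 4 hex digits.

`tag` follows `size` (4 bytes), so it starts at byte offset 4 and occupies 2 bytes.
Bytes at offsets 4..5: 67 5C.
In little-endian order the low byte comes first in memory.
Reassemble most-significant byte first: 5C 67 → 0x5C67.

0x5C67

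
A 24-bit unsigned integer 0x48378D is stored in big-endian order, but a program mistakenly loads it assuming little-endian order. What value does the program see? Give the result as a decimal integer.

Stored big-endian, the bytes at ascending addresses are 48 37 8D.
Read back as little-endian, the first byte is least significant, giving 0x8D3748.
0x8D3748 = 9254728.

9254728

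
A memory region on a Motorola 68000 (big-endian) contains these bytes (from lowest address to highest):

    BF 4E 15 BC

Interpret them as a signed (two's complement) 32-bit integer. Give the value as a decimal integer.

-1085401668

Big-endian: lowest address holds the most-significant byte.
The bytes are already most-significant first: 0xBF4E15BC.
Top bit is set, so as a signed 32-bit value this is 0xBF4E15BC − 2^32 = -1085401668.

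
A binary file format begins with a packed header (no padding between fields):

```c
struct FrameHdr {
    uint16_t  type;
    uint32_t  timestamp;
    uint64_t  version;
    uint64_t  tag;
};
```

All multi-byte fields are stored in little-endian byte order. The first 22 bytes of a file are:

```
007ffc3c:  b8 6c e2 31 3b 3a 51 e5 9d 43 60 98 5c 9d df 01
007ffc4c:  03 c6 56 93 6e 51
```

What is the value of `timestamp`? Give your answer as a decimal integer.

976957922

`timestamp` follows `type` (2 bytes), so it starts at byte offset 2 and occupies 4 bytes.
Bytes at offsets 2..5: E2 31 3B 3A.
In little-endian order the low byte comes first in memory.
Reassemble most-significant byte first: 3A 3B 31 E2 → 0x3A3B31E2.
0x3A3B31E2 = 976957922.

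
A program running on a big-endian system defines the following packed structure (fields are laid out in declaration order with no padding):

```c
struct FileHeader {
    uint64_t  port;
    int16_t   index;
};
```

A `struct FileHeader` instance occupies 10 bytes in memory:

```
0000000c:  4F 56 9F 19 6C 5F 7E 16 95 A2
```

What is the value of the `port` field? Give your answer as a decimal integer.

5716931708534619670

`port` is the first field, at byte offset 0, occupying 8 bytes.
Bytes at offsets 0..7: 4F 56 9F 19 6C 5F 7E 16.
In big-endian order the high byte comes first in memory.
The bytes are already most-significant first: 0x4F569F196C5F7E16.
0x4F569F196C5F7E16 = 5716931708534619670.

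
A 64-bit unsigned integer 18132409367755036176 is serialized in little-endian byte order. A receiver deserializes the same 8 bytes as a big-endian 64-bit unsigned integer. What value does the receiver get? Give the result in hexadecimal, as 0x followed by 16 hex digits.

18132409367755036176 in 64-bit hexadecimal is 0xFBA3424017011610.
Stored little-endian, the bytes at ascending addresses are 10 16 01 17 40 42 A3 FB.
Read back as big-endian, the last byte is least significant, giving 0x101601174042A3FB.

0x101601174042A3FB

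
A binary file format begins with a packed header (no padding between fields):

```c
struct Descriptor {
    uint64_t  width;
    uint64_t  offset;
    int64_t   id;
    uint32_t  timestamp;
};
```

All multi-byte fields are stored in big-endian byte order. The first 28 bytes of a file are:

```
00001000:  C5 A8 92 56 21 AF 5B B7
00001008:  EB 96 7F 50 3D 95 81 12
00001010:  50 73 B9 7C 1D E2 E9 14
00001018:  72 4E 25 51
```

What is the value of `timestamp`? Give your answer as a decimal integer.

`timestamp` follows `width` (8 B), `offset` (8 B), `id` (8 B), so it starts at offset 8 + 8 + 8 = 24 and occupies 4 bytes.
Bytes at offsets 24..27: 72 4E 25 51.
Big-endian: lowest address holds the most-significant byte.
The bytes are already most-significant first: 0x724E2551.
0x724E2551 = 1917723985.

1917723985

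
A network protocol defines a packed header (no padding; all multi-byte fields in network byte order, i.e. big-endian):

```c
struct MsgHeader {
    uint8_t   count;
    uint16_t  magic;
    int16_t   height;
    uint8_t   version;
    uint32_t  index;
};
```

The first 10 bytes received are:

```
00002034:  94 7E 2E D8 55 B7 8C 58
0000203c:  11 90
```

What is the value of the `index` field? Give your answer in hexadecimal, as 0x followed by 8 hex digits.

0x8C581190

`index` follows `count` (1 B), `magic` (2 B), `height` (2 B), `version` (1 B), so it starts at offset 1 + 2 + 2 + 1 = 6 and occupies 4 bytes.
Bytes at offsets 6..9: 8C 58 11 90.
Big-endian stores the most-significant byte at the lowest address.
The bytes are already most-significant first: 0x8C581190.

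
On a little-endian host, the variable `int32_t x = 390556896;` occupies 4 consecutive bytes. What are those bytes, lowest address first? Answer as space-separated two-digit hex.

E0 6C 47 17

390556896 in hexadecimal, padded to 32 bits, is 0x17476CE0.
Split into bytes (most-significant first): 17 47 6C E0.
Little-endian: lowest address holds the least-significant byte.
So at ascending addresses the bytes are E0 6C 47 17.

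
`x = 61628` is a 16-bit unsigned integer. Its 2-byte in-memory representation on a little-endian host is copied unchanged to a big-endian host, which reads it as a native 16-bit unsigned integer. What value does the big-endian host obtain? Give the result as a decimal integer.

48368

61628 in 16-bit hexadecimal is 0xF0BC.
Stored little-endian, the bytes at ascending addresses are BC F0.
Read back as big-endian, the last byte is least significant, giving 0xBCF0.
0xBCF0 = 48368.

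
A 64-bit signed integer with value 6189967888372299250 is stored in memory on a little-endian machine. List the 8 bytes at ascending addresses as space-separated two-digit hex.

F2 75 81 A5 FF 2E E7 55

6189967888372299250 in hexadecimal, padded to 64 bits, is 0x55E72EFFA58175F2.
Split into bytes (most-significant first): 55 E7 2E FF A5 81 75 F2.
Little-endian stores the least-significant byte at the lowest address.
So at ascending addresses the bytes are F2 75 81 A5 FF 2E E7 55.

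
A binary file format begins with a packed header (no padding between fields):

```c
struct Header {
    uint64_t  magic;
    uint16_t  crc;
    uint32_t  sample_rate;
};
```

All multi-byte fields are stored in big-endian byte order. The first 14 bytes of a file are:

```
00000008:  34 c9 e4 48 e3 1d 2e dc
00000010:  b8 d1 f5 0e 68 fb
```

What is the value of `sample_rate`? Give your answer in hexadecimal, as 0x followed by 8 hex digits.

0xF50E68FB

`sample_rate` follows `magic` (8 B), `crc` (2 B), so it starts at offset 8 + 2 = 10 and occupies 4 bytes.
Bytes at offsets 10..13: F5 0E 68 FB.
In big-endian order the high byte comes first in memory.
The bytes are already most-significant first: 0xF50E68FB.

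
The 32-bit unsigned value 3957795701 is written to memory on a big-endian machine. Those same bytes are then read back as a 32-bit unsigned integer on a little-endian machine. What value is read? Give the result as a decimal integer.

3957795701 in 32-bit hexadecimal is 0xEBE72B75.
Stored big-endian, the bytes at ascending addresses are EB E7 2B 75.
Read back as little-endian, the first byte is least significant, giving 0x752BE7EB.
0x752BE7EB = 1965811691.

1965811691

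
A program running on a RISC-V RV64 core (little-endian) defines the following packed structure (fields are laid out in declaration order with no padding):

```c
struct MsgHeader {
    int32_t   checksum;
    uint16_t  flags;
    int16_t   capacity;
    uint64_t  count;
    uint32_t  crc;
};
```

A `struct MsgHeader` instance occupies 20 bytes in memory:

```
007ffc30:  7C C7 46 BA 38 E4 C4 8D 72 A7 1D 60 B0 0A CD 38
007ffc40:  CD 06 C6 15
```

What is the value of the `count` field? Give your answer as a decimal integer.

`count` follows `checksum` (4 B), `flags` (2 B), `capacity` (2 B), so it starts at offset 4 + 2 + 2 = 8 and occupies 8 bytes.
Bytes at offsets 8..15: 72 A7 1D 60 B0 0A CD 38.
In little-endian order the low byte comes first in memory.
Reassemble most-significant byte first: 38 CD 0A B0 60 1D A7 72 → 0x38CD0AB0601DA772.
0x38CD0AB0601DA772 = 4092939388992726898.

4092939388992726898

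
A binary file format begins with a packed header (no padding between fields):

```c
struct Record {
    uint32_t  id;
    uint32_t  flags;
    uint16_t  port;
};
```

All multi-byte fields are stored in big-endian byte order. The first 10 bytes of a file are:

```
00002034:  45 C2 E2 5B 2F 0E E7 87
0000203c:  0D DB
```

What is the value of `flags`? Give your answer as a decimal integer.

789505927

`flags` follows `id` (4 bytes), so it starts at byte offset 4 and occupies 4 bytes.
Bytes at offsets 4..7: 2F 0E E7 87.
Big-endian: lowest address holds the most-significant byte.
The bytes are already most-significant first: 0x2F0EE787.
0x2F0EE787 = 789505927.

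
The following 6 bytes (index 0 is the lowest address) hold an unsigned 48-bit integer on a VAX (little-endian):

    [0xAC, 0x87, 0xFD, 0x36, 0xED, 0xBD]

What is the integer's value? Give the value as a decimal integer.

Little-endian stores the least-significant byte at the lowest address.
Reassemble most-significant byte first: BD ED 36 FD 87 AC → 0xBDED36FD87AC.
0xBDED36FD87AC = 208826527483820.

208826527483820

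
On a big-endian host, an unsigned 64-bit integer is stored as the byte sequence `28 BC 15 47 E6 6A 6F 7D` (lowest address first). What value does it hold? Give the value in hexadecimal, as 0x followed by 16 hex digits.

Big-endian: lowest address holds the most-significant byte.
The bytes are already most-significant first: 0x28BC1547E66A6F7D.

0x28BC1547E66A6F7D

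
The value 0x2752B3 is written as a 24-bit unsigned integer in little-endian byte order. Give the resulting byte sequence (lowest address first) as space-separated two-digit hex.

B3 52 27

Split into bytes (most-significant first): 27 52 B3.
In little-endian order the low byte comes first in memory.
So at ascending addresses the bytes are B3 52 27.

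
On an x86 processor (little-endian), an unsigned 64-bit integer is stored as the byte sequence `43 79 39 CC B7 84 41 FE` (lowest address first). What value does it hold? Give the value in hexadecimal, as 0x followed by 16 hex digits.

0xFE4184B7CC397943

Little-endian: lowest address holds the least-significant byte.
Reassemble most-significant byte first: FE 41 84 B7 CC 39 79 43 → 0xFE4184B7CC397943.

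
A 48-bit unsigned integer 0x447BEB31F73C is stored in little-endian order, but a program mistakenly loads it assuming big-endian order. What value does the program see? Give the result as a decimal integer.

Stored little-endian, the bytes at ascending addresses are 3C F7 31 EB 7B 44.
Read back as big-endian, the last byte is least significant, giving 0x3CF731EB7B44.
0x3CF731EB7B44 = 67032392104772.

67032392104772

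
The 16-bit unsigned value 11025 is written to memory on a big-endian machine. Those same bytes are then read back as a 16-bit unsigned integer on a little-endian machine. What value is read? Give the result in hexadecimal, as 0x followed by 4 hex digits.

11025 in 16-bit hexadecimal is 0x2B11.
Stored big-endian, the bytes at ascending addresses are 2B 11.
Read back as little-endian, the first byte is least significant, giving 0x112B.

0x112B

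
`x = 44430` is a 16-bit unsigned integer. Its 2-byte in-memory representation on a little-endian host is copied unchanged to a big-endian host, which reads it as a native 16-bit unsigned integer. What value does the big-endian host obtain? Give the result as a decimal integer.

44430 in 16-bit hexadecimal is 0xAD8E.
Stored little-endian, the bytes at ascending addresses are 8E AD.
Read back as big-endian, the last byte is least significant, giving 0x8EAD.
0x8EAD = 36525.

36525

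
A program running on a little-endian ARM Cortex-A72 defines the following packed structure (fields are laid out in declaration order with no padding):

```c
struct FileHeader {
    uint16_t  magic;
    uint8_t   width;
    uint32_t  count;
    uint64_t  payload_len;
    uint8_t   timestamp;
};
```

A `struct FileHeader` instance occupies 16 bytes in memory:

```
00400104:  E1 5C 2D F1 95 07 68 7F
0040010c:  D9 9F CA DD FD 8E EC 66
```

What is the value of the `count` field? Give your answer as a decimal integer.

1745327601

`count` follows `magic` (2 B), `width` (1 B), so it starts at offset 2 + 1 = 3 and occupies 4 bytes.
Bytes at offsets 3..6: F1 95 07 68.
Little-endian: lowest address holds the least-significant byte.
Reassemble most-significant byte first: 68 07 95 F1 → 0x680795F1.
0x680795F1 = 1745327601.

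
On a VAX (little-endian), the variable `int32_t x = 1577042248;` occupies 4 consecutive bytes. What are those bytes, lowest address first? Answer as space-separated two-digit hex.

48 C1 FF 5D

1577042248 in hexadecimal, padded to 32 bits, is 0x5DFFC148.
Split into bytes (most-significant first): 5D FF C1 48.
Little-endian stores the least-significant byte at the lowest address.
So at ascending addresses the bytes are 48 C1 FF 5D.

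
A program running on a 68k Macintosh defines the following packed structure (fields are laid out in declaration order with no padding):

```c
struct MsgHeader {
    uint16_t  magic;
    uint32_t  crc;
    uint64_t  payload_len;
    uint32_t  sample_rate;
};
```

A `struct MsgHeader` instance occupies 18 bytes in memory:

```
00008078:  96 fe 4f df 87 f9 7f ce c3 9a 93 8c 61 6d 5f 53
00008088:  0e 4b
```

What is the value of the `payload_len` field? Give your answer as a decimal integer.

`payload_len` follows `magic` (2 B), `crc` (4 B), so it starts at offset 2 + 4 = 6 and occupies 8 bytes.
Bytes at offsets 6..13: 7F CE C3 9A 93 8C 61 6D.
In big-endian order the high byte comes first in memory.
The bytes are already most-significant first: 0x7FCEC39A938C616D.
0x7FCEC39A938C616D = 9209513356687073645.

9209513356687073645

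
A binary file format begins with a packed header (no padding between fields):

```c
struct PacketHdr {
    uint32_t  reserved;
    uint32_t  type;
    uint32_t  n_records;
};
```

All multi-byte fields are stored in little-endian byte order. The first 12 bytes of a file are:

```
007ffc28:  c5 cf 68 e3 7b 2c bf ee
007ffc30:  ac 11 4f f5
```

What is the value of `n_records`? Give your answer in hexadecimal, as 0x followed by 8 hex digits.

0xF54F11AC

`n_records` follows `reserved` (4 B), `type` (4 B), so it starts at offset 4 + 4 = 8 and occupies 4 bytes.
Bytes at offsets 8..11: AC 11 4F F5.
Little-endian stores the least-significant byte at the lowest address.
Reassemble most-significant byte first: F5 4F 11 AC → 0xF54F11AC.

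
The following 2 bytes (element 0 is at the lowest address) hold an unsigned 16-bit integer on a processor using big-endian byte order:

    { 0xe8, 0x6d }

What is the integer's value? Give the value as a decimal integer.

Big-endian: lowest address holds the most-significant byte.
The bytes are already most-significant first: 0xE86D.
0xE86D = 59501.

59501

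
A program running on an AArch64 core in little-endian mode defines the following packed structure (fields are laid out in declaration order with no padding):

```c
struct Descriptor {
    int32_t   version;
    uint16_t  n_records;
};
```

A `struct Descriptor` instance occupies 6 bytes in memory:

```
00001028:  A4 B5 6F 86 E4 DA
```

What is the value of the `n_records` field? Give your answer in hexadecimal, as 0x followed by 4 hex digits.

`n_records` follows `version` (4 bytes), so it starts at byte offset 4 and occupies 2 bytes.
Bytes at offsets 4..5: E4 DA.
Little-endian stores the least-significant byte at the lowest address.
Reassemble most-significant byte first: DA E4 → 0xDAE4.

0xDAE4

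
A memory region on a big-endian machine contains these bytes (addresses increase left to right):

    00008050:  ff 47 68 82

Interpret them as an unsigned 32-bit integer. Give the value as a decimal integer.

Big-endian stores the most-significant byte at the lowest address.
The bytes are already most-significant first: 0xFF476882.
0xFF476882 = 4282869890.

4282869890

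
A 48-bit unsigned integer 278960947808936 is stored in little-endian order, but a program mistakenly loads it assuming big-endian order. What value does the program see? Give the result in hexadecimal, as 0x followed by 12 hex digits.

278960947808936 in 48-bit hexadecimal is 0xFDB6A8334AA8.
Stored little-endian, the bytes at ascending addresses are A8 4A 33 A8 B6 FD.
Read back as big-endian, the last byte is least significant, giving 0xA84A33A8B6FD.

0xA84A33A8B6FD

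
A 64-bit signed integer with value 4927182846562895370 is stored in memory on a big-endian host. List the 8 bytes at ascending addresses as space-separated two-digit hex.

44 60 DE B1 90 C7 86 0A

4927182846562895370 in hexadecimal, padded to 64 bits, is 0x4460DEB190C7860A.
Split into bytes (most-significant first): 44 60 DE B1 90 C7 86 0A.
In big-endian order the high byte comes first in memory.
So the memory order matches the most-significant-first order: 44 60 DE B1 90 C7 86 0A.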